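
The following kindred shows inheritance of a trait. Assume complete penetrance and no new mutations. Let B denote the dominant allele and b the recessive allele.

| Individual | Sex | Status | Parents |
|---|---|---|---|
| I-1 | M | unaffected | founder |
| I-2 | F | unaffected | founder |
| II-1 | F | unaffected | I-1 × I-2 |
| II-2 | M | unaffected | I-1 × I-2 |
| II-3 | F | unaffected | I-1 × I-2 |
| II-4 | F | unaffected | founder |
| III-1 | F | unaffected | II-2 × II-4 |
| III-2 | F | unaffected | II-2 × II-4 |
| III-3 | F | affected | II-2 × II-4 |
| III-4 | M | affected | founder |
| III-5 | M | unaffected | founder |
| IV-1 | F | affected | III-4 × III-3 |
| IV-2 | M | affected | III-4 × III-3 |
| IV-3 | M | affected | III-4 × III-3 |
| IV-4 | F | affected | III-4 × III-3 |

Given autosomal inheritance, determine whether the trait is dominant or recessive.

recessive

II-2 and II-4 are both unaffected yet have an affected child III-3. Under dominance, an affected child requires at least one affected parent, so the trait cannot be dominant.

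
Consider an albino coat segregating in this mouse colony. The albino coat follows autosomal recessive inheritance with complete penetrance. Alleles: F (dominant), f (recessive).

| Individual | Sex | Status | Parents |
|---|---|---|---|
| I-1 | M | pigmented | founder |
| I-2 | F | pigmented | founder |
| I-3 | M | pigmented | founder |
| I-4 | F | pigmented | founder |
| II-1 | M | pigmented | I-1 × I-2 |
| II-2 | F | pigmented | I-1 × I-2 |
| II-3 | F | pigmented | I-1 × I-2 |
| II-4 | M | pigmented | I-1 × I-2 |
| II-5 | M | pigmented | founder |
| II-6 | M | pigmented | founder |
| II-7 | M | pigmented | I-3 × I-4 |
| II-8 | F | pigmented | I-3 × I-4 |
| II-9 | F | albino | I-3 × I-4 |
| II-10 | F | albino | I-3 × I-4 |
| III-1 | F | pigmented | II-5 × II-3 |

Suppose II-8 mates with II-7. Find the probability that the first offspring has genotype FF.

I-3 is pigmented so carries F and passed f to II-9 (ff), so I-3 is Ff.
I-4 is pigmented so carries F and passed f to II-9 (ff), so I-4 is Ff.
II-8 is a pigmented offspring of I-3 (Ff) × I-4 (Ff), whose cross gives 1/4 FF : 1/2 Ff : 1/4 ff; conditioning on being pigmented, II-8 is FF with probability 1/3, Ff with probability 2/3.
II-7 is a pigmented offspring of I-3 (Ff) × I-4 (Ff), whose cross gives 1/4 FF : 1/2 Ff : 1/4 ff; conditioning on being pigmented, II-7 is FF with probability 1/3, Ff with probability 2/3.
Summing over parental genotype combinations, P(offspring has genotype FF) = 1/9·1 + 2/9·1/2 + 2/9·1/2 + 4/9·1/4 = 4/9.

4/9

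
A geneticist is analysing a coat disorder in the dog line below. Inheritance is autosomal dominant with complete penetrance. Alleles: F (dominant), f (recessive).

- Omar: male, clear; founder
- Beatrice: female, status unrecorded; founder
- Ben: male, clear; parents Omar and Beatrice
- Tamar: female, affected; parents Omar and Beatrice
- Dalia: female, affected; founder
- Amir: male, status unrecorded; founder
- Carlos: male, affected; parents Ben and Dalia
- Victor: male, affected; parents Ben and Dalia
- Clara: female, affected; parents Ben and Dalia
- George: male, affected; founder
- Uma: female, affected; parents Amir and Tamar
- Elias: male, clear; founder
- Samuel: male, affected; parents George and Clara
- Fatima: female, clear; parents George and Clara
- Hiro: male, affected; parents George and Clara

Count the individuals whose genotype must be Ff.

Obligate heterozygotes: Beatrice passed F to Tamar (Ff, whose f came from Omar) and passed f to Ben (ff), so Beatrice is Ff; Tamar is affected so carries F and received f from Omar (ff), so Tamar is Ff; Carlos is affected so carries F and received f from Ben (ff), so Carlos is Ff; Victor is affected so carries F and received f from Ben (ff), so Victor is Ff; Clara is affected so carries F and received f from Ben (ff), so Clara is Ff; George is affected so carries F and passed f to Fatima (ff), so George is Ff.
Every other individual is either homozygous by phenotype or has at least one consistent homozygous assignment, so the count is 6.

6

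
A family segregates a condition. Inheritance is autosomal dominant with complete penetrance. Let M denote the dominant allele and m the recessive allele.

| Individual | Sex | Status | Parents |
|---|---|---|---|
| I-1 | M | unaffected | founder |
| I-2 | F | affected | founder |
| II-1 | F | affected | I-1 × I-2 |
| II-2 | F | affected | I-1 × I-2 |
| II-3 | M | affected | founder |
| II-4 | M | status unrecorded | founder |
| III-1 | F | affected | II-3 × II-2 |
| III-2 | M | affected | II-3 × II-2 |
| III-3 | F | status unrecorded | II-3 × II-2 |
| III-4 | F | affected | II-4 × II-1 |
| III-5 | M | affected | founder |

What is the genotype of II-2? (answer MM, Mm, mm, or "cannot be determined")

Mm

From phenotype alone, II-2 is MM or Mm.
II-2 is affected so carries M and received m from I-1 (mm), so II-2 is Mm.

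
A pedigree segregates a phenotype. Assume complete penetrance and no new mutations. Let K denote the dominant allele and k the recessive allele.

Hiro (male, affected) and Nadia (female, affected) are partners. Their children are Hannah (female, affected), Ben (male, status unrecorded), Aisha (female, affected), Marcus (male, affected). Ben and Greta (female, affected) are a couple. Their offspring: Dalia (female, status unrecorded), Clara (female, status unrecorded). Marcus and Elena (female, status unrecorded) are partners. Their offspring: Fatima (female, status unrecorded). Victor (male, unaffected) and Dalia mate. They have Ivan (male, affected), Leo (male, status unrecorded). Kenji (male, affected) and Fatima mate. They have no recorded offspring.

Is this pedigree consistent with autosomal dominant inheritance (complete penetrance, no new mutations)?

A consistent assignment under autosomal dominant exists: Hiro KK, Nadia KK, Hannah KK, Ben KK, Aisha KK, Marcus KK, Greta KK, Elena KK, Dalia KK, Clara KK, Victor kk, Fatima KK, Kenji KK, Ivan Kk, Leo Kk.
In this assignment every recorded phenotype matches its genotype and every non-founder's genotype is obtainable from its parents' genotypes, so the pedigree is consistent.

Yes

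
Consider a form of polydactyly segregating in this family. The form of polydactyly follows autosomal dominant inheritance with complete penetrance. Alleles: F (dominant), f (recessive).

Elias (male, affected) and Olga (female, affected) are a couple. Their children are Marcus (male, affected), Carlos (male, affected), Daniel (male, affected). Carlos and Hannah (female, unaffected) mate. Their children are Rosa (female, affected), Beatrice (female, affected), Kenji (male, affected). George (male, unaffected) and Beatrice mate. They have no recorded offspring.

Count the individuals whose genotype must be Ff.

Obligate heterozygotes: Rosa is affected so carries F and received f from Hannah (ff), so Rosa is Ff; Beatrice is affected so carries F and received f from Hannah (ff), so Beatrice is Ff; Kenji is affected so carries F and received f from Hannah (ff), so Kenji is Ff.
Every other individual is either homozygous by phenotype or has at least one consistent homozygous assignment, so the count is 3.

3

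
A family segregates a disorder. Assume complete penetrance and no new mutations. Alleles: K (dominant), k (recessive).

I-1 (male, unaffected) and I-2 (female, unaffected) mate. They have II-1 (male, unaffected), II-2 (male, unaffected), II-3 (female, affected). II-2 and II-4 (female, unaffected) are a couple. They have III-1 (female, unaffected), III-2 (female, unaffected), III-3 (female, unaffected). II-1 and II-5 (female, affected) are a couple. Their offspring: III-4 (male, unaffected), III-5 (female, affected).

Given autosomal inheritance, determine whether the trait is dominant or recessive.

recessive

I-1 and I-2 are both unaffected yet have an affected child II-3. Under dominance, an affected child requires at least one affected parent, so the trait cannot be dominant.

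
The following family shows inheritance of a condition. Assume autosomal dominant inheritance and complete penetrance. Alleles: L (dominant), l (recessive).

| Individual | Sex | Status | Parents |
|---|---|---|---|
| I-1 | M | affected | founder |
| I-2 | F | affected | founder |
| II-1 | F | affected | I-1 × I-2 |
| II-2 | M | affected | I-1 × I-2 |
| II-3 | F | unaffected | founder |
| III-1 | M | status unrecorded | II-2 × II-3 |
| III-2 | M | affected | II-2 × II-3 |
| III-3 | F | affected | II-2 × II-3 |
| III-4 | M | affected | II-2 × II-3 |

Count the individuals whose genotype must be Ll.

3

Obligate heterozygotes: III-2 is affected so carries L and received l from II-3 (ll), so III-2 is Ll; III-3 is affected so carries L and received l from II-3 (ll), so III-3 is Ll; III-4 is affected so carries L and received l from II-3 (ll), so III-4 is Ll.
Every other individual is either homozygous by phenotype or has at least one consistent homozygous assignment, so the count is 3.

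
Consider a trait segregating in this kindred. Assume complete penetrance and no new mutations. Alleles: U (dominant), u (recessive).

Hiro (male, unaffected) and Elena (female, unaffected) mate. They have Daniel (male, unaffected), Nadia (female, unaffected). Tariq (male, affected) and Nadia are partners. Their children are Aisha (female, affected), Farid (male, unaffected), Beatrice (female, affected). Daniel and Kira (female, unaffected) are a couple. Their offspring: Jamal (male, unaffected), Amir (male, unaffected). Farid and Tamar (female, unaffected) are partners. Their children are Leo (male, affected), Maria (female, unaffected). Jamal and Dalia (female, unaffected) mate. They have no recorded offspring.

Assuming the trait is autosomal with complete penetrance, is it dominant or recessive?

Farid and Tamar are both unaffected yet have an affected child Leo. Under dominance, an affected child requires at least one affected parent, so the trait cannot be dominant.

recessive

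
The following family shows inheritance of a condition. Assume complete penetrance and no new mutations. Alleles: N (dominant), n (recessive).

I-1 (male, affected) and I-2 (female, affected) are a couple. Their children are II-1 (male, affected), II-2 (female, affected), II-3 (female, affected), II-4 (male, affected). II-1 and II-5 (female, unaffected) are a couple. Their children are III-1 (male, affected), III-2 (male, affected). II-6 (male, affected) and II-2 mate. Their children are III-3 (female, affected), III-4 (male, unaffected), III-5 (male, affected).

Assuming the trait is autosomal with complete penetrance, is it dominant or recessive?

dominant

II-6 and II-2 are both affected yet have an unaffected child III-4. Under a recessive model two affected parents are homozygous and every child would be affected, so the trait cannot be recessive.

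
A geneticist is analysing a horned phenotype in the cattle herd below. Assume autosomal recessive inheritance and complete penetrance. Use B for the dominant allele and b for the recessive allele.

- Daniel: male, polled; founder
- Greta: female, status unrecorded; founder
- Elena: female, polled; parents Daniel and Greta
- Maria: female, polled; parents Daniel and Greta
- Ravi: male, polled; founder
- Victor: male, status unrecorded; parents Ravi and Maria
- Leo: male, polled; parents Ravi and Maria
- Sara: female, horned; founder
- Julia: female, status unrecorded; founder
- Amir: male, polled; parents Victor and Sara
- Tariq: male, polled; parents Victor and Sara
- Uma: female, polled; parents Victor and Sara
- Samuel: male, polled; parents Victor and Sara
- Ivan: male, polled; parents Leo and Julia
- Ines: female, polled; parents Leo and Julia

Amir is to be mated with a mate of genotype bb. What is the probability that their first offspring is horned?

Amir is polled so carries B and received b from Sara (bb), so Amir is Bb.
The cross gives 1/2 Bb : 1/2 bb, so P(offspring is horned) = 1/2.

1/2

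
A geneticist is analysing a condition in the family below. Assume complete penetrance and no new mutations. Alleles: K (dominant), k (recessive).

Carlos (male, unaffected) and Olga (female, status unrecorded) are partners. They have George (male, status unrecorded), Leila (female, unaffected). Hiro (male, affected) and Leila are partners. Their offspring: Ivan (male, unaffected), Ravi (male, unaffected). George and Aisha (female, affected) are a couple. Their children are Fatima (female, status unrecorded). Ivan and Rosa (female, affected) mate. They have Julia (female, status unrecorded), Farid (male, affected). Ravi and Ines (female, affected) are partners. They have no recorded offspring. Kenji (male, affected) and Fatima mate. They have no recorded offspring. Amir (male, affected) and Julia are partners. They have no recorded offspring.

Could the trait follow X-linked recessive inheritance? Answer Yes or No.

Yes

A consistent assignment under X-linked recessive exists: Carlos X^K Y, Olga X^K X^K, George X^K Y, Leila X^K X^K, Hiro X^k Y, Aisha X^k X^k, Ivan X^K Y, Ravi X^K Y, Rosa X^k X^k, Ines X^k X^k, Fatima X^K X^k, Kenji X^k Y, Julia X^K X^k, Farid X^k Y, Amir X^k Y.
In this assignment every recorded phenotype matches its genotype and every non-founder's genotype is obtainable from its parents' genotypes, so the pedigree is consistent.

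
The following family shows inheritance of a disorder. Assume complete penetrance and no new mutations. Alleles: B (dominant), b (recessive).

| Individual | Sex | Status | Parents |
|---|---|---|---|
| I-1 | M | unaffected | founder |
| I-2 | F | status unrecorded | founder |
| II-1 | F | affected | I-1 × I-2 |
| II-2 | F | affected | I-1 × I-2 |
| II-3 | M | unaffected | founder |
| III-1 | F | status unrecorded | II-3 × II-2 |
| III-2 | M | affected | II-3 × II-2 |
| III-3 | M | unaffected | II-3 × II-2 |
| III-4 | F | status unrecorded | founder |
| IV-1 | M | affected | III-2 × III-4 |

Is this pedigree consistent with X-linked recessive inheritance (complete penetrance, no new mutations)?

No

Under X-linked recessive, II-1 (affected, female) cannot arise from I-1 (unaffected) × I-2 (unrecorded).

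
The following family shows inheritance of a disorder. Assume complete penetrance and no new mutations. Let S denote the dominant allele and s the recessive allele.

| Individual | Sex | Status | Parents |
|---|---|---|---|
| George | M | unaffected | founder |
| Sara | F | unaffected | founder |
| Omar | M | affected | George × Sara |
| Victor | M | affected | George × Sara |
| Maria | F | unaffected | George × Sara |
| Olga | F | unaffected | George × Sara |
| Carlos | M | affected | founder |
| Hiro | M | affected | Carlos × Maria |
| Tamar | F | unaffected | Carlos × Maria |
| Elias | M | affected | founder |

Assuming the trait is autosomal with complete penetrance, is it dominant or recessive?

George and Sara are both unaffected yet have an affected child Omar. Under dominance, an affected child requires at least one affected parent, so the trait cannot be dominant.

recessive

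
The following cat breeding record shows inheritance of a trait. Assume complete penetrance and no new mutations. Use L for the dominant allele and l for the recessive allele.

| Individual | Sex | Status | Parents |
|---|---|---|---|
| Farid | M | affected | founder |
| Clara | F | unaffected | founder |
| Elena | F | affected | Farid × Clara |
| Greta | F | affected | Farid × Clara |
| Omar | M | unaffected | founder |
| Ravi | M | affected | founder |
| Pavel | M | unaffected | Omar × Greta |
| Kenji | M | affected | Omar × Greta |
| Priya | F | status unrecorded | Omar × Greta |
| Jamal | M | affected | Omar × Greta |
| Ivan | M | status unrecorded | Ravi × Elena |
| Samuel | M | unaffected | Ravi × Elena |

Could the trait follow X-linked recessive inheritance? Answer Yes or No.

No

Under X-linked recessive, Pavel (unaffected, male) cannot arise from Omar (unaffected) × Greta (affected).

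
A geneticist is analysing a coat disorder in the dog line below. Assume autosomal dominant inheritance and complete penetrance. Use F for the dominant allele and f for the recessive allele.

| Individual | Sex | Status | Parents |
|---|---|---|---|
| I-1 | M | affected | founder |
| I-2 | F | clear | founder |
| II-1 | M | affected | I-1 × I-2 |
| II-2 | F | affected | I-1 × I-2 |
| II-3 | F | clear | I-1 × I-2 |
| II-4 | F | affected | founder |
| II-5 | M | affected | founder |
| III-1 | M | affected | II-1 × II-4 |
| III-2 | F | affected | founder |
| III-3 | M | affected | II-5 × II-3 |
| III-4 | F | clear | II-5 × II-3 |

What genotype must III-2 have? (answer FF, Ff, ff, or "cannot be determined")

III-2's phenotype allows FF or Ff, and no parent or child forces a single allele at both positions; consistent genotype assignments exist with III-2 as FF or Ff.

cannot be determined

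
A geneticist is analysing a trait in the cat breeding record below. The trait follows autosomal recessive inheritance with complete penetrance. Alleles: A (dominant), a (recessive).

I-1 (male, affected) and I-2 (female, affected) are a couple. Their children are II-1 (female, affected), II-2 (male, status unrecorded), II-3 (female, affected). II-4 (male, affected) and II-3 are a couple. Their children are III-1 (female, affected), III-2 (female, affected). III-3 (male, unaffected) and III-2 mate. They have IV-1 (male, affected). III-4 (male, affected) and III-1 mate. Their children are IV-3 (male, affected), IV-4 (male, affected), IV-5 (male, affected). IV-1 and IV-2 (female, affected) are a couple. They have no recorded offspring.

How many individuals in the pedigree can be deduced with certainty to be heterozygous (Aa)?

Obligate heterozygotes: III-3 is unaffected so carries A and passed a to IV-1 (aa), so III-3 is Aa.
Every other individual is either homozygous by phenotype or has at least one consistent homozygous assignment, so the count is 1.

1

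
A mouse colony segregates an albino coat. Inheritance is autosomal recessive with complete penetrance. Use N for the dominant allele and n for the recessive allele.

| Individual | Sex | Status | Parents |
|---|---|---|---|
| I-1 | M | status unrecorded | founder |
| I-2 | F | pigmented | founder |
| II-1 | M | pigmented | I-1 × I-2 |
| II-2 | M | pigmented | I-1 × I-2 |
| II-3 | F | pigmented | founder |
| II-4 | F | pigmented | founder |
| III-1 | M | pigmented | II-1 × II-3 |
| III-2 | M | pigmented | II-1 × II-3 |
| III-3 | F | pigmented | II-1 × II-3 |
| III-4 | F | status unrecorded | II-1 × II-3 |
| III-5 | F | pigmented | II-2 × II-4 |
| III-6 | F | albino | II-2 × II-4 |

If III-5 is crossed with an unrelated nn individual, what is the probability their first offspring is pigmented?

2/3

II-2 is pigmented so carries N and passed n to III-6 (nn), so II-2 is Nn.
II-4 is pigmented so carries N and passed n to III-6 (nn), so II-4 is Nn.
III-5 is a pigmented offspring of II-2 (Nn) × II-4 (Nn), whose cross gives 1/4 NN : 1/2 Nn : 1/4 nn; conditioning on being pigmented, III-5 is NN with probability 1/3, Nn with probability 2/3.
Summing over parental genotype combinations, P(offspring is pigmented) = 1/3·1 + 2/3·1/2 = 2/3.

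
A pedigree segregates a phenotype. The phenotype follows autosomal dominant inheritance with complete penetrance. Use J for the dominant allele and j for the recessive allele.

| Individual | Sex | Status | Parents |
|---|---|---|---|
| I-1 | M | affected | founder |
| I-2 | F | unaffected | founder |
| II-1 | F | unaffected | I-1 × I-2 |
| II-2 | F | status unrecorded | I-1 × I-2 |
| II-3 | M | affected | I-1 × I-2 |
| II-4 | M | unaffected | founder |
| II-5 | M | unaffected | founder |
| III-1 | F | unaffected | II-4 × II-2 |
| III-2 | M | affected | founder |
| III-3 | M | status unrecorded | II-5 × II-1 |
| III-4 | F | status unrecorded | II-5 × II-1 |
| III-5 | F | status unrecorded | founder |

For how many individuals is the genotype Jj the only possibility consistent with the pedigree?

2

Obligate heterozygotes: I-1 is affected so carries J and passed j to II-1 (jj), so I-1 is Jj; II-3 is affected so carries J and received j from I-2 (jj), so II-3 is Jj.
Every other individual is either homozygous by phenotype or has at least one consistent homozygous assignment, so the count is 2.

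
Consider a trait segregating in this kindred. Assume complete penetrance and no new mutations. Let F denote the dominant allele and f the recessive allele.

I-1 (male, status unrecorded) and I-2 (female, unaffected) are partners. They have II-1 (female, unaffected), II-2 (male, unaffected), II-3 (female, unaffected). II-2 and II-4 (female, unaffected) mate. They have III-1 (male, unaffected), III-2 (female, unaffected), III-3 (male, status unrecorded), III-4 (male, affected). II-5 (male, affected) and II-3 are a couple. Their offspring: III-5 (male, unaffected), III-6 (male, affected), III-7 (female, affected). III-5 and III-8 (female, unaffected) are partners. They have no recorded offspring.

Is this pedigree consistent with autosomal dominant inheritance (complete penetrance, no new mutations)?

No

Under autosomal dominant, III-4 (affected, male) cannot arise from II-2 (unaffected) × II-4 (unaffected).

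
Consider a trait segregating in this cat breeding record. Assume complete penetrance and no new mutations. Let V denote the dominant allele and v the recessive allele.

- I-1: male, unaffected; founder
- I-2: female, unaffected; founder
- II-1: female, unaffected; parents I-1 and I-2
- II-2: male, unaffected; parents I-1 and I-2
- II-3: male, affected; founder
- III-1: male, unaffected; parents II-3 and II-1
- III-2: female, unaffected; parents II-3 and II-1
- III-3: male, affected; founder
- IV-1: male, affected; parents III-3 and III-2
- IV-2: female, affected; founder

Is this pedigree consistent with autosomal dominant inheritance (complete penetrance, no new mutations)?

A consistent assignment under autosomal dominant exists: I-1 vv, I-2 vv, II-1 vv, II-2 vv, II-3 Vv, III-1 vv, III-2 vv, III-3 VV, IV-1 Vv, IV-2 VV.
In this assignment every recorded phenotype matches its genotype and every non-founder's genotype is obtainable from its parents' genotypes, so the pedigree is consistent.

Yes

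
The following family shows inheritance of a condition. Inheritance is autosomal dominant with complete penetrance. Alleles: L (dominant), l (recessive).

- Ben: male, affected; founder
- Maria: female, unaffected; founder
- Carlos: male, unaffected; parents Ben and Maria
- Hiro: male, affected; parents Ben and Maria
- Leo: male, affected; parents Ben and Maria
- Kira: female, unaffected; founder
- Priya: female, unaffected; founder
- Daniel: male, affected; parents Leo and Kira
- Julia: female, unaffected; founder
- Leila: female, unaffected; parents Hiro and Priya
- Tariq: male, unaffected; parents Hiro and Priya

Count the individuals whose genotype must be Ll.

Obligate heterozygotes: Ben is affected so carries L and passed l to Carlos (ll), so Ben is Ll; Hiro is affected so carries L and received l from Maria (ll), so Hiro is Ll; Leo is affected so carries L and received l from Maria (ll), so Leo is Ll; Daniel is affected so carries L and received l from Kira (ll), so Daniel is Ll.
Every other individual is either homozygous by phenotype or has at least one consistent homozygous assignment, so the count is 4.

4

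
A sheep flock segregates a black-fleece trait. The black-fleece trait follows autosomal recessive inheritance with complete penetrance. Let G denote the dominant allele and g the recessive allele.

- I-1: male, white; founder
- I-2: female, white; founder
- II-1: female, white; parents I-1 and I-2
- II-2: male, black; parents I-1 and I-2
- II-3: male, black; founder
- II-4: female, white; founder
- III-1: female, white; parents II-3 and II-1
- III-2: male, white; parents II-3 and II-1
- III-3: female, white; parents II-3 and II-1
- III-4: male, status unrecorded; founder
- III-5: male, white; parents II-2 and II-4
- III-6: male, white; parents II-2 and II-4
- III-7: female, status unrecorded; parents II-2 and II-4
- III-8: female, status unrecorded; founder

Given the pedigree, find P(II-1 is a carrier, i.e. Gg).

1/5

I-1 is white so carries G and passed g to II-2 (gg), so I-1 is Gg.
I-2 is white so carries G and passed g to II-2 (gg), so I-2 is Gg.
Their cross gives offspring ratios 1/4 GG : 1/2 Gg : 1/4 gg. Conditioning on II-1 being white, P(Gg) = 1/2 / 3/4 = 2/3 before taking II-1's own offspring into account.
II-3 is black, so II-3 is gg.
Now use II-1's offspring. Probability of each recorded status — white daughter III-1: 1/2 if II-1 is Gg, 1 if GG; white son III-2: 1/2 if II-1 is Gg, 1 if GG; white daughter III-3: 1/2 if II-1 is Gg, 1 if GG.
Bayes: P(Gg) = 2/3·1/8 / (2/3·1/8 + 1/3·1) = 1/5.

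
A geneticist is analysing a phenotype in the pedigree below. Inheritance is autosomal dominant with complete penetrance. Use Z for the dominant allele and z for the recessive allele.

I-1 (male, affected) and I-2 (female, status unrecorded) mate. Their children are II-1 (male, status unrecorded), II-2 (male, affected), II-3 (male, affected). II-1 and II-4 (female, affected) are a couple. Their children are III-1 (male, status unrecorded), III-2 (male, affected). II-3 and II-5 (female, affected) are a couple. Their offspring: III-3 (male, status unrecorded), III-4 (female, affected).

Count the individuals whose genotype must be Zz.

0

No individual's genotype is forced to Zz by the pedigree, so the count is 0.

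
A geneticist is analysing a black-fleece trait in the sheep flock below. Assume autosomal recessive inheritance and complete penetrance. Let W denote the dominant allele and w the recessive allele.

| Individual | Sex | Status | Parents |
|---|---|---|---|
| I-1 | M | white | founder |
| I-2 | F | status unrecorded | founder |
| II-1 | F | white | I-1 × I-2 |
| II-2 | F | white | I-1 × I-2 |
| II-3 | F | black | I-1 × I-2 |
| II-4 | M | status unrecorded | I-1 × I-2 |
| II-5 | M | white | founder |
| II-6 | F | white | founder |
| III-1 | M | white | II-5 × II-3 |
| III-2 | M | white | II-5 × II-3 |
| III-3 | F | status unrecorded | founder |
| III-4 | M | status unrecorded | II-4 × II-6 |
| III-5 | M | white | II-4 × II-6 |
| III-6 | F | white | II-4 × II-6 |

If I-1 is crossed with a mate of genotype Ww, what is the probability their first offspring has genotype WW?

1/4

I-1 is white so carries W and passed w to II-3 (ww), so I-1 is Ww.
The cross gives 1/4 WW : 1/2 Ww : 1/4 ww, so P(offspring has genotype WW) = 1/4.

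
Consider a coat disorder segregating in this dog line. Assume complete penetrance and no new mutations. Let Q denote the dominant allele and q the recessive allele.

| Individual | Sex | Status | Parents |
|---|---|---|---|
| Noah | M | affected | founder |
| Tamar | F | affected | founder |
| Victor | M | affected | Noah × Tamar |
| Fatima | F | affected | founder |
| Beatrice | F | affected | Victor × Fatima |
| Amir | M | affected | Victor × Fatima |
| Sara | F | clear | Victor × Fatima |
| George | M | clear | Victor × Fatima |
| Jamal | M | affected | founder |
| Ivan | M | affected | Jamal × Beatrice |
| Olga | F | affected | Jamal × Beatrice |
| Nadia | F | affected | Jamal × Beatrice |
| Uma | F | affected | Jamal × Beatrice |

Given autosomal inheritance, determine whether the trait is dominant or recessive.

Victor and Fatima are both affected yet have a clear child Sara. Under a recessive model two affected parents are homozygous and every child would be affected, so the trait cannot be recessive.

dominant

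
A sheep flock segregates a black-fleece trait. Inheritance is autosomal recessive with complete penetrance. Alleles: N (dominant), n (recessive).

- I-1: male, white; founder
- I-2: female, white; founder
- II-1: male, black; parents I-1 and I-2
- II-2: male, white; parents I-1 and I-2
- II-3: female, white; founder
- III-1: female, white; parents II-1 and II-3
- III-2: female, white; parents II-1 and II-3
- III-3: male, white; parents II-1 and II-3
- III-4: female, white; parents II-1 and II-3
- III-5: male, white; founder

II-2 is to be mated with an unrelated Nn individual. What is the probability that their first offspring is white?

5/6

I-1 is white so carries N and passed n to II-1 (nn), so I-1 is Nn.
I-2 is white so carries N and passed n to II-1 (nn), so I-2 is Nn.
II-2 is a white offspring of I-1 (Nn) × I-2 (Nn), whose cross gives 1/4 NN : 1/2 Nn : 1/4 nn; conditioning on being white, II-2 is NN with probability 1/3, Nn with probability 2/3.
Summing over parental genotype combinations, P(offspring is white) = 1/3·1 + 2/3·3/4 = 5/6.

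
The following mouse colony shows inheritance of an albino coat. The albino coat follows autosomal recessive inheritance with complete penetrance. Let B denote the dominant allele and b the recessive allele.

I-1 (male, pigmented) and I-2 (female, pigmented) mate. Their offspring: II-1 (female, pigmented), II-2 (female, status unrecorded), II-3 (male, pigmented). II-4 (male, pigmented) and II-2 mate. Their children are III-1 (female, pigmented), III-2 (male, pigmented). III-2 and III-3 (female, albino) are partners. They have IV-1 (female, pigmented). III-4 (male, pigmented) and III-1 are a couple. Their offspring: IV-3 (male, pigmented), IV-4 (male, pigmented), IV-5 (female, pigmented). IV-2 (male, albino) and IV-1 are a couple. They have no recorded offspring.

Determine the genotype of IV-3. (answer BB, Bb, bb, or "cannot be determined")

IV-3's phenotype allows BB or Bb, and no parent or child forces a single allele at both positions; consistent genotype assignments exist with IV-3 as BB or Bb.

cannot be determined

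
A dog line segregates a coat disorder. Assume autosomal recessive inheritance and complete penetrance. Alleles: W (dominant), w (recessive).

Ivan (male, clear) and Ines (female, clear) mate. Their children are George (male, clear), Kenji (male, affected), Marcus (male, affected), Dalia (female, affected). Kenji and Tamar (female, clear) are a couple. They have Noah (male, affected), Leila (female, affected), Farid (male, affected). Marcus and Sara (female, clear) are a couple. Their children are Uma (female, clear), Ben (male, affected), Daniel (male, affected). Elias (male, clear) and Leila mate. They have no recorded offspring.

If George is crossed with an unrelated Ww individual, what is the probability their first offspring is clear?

5/6

Ivan is clear so carries W and passed w to Kenji (ww), so Ivan is Ww.
Ines is clear so carries W and passed w to Kenji (ww), so Ines is Ww.
George is a clear offspring of Ivan (Ww) × Ines (Ww), whose cross gives 1/4 WW : 1/2 Ww : 1/4 ww; conditioning on being clear, George is WW with probability 1/3, Ww with probability 2/3.
Summing over parental genotype combinations, P(offspring is clear) = 1/3·1 + 2/3·3/4 = 5/6.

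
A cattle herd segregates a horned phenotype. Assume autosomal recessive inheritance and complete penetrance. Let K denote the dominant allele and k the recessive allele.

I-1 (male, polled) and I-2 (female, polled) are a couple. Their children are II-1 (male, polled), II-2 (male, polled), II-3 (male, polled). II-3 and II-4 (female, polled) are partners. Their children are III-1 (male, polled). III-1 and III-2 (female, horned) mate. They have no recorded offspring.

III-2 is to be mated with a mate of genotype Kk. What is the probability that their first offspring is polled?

III-2 is horned, so III-2 is kk.
The cross gives 1/2 Kk : 1/2 kk, so P(offspring is polled) = 1/2.

1/2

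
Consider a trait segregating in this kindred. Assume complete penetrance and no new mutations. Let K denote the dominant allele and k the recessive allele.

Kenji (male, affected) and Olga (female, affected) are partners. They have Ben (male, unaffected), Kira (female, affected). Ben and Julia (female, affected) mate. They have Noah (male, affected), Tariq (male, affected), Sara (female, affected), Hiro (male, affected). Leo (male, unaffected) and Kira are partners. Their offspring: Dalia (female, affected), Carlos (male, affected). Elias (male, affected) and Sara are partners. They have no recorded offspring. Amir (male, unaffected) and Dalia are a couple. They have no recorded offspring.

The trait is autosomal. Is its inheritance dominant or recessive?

Kenji and Olga are both affected yet have an unaffected child Ben. Under a recessive model two affected parents are homozygous and every child would be affected, so the trait cannot be recessive.

dominant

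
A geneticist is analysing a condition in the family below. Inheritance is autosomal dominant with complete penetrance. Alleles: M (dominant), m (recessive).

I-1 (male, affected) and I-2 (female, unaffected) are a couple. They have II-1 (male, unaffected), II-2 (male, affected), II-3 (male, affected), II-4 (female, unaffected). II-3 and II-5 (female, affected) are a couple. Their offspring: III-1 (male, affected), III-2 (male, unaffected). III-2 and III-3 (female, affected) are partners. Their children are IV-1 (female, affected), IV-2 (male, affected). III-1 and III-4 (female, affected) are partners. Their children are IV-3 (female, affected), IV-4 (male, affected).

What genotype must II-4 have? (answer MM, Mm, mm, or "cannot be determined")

II-4 is unaffected, so II-4 is mm.

mm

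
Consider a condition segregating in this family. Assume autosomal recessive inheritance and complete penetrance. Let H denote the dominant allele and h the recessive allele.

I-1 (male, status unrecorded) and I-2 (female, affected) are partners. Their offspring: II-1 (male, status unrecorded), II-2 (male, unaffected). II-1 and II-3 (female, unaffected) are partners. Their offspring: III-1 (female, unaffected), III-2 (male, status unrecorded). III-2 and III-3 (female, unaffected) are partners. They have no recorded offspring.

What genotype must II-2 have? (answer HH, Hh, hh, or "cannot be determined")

From phenotype alone, II-2 is HH or Hh.
II-2 is unaffected so carries H and received h from I-2 (hh), so II-2 is Hh.

Hh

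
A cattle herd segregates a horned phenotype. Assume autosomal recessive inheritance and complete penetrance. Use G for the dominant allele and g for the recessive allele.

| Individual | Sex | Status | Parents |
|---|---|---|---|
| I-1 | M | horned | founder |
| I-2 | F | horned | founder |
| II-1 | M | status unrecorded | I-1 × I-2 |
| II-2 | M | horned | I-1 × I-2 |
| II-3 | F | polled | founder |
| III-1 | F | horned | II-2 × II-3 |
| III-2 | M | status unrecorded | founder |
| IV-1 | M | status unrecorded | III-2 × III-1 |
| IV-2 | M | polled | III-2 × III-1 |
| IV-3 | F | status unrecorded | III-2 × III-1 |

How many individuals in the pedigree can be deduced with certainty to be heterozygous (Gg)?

2

Obligate heterozygotes: II-3 is polled so carries G and passed g to III-1 (gg), so II-3 is Gg; IV-2 is polled so carries G and received g from III-1 (gg), so IV-2 is Gg.
Every other individual is either homozygous by phenotype or has at least one consistent homozygous assignment, so the count is 2.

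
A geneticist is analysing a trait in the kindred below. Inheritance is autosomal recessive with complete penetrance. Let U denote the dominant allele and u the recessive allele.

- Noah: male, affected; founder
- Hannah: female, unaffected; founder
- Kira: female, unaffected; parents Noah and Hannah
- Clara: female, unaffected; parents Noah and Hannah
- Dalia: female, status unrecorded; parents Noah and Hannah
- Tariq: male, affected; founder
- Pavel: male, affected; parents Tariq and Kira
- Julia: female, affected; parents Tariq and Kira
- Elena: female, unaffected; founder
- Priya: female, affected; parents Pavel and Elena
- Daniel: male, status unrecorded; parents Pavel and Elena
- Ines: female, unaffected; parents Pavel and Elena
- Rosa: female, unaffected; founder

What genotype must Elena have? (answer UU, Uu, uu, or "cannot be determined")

Uu

From phenotype alone, Elena is UU or Uu.
Elena is unaffected so carries U and passed u to Priya (uu), so Elena is Uu.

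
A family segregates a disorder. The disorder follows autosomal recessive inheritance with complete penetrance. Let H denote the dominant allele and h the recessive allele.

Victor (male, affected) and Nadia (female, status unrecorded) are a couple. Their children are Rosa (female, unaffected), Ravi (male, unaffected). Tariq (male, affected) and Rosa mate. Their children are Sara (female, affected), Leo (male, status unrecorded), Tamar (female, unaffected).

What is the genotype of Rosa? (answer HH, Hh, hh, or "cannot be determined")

From phenotype alone, Rosa is HH or Hh.
Rosa is unaffected so carries H and received h from Victor (hh), so Rosa is Hh.

Hh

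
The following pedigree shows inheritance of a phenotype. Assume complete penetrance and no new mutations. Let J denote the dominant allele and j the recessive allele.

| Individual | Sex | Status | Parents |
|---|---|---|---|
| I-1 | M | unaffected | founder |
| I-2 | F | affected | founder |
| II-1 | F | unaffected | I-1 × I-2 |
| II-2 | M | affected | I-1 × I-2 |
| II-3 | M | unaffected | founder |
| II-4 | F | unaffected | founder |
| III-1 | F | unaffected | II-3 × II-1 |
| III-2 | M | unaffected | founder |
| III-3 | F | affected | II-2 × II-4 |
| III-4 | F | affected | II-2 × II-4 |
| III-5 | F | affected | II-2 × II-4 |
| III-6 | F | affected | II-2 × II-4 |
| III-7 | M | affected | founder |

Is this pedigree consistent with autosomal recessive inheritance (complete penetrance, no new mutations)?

A consistent assignment under autosomal recessive exists: I-1 Jj, I-2 jj, II-1 Jj, II-2 jj, II-3 JJ, II-4 Jj, III-1 JJ, III-2 JJ, III-3 jj, III-4 jj, III-5 jj, III-6 jj, III-7 jj.
In this assignment every recorded phenotype matches its genotype and every non-founder's genotype is obtainable from its parents' genotypes, so the pedigree is consistent.

Yes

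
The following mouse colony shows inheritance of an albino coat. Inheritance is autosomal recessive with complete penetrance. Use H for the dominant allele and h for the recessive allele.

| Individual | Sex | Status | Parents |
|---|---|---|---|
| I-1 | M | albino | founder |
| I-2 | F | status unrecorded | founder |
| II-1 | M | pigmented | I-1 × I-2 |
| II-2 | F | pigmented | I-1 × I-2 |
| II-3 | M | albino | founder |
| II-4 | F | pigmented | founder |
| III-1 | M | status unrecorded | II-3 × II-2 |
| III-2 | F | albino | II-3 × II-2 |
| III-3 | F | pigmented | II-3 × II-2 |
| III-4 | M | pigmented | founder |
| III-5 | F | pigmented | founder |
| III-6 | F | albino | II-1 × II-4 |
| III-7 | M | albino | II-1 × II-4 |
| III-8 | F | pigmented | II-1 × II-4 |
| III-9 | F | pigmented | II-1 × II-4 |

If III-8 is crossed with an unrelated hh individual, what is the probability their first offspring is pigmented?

2/3

II-1 is pigmented so carries H and received h from I-1 (hh), so II-1 is Hh.
II-4 is pigmented so carries H and passed h to III-6 (hh), so II-4 is Hh.
III-8 is a pigmented offspring of II-1 (Hh) × II-4 (Hh), whose cross gives 1/4 HH : 1/2 Hh : 1/4 hh; conditioning on being pigmented, III-8 is HH with probability 1/3, Hh with probability 2/3.
Summing over parental genotype combinations, P(offspring is pigmented) = 1/3·1 + 2/3·1/2 = 2/3.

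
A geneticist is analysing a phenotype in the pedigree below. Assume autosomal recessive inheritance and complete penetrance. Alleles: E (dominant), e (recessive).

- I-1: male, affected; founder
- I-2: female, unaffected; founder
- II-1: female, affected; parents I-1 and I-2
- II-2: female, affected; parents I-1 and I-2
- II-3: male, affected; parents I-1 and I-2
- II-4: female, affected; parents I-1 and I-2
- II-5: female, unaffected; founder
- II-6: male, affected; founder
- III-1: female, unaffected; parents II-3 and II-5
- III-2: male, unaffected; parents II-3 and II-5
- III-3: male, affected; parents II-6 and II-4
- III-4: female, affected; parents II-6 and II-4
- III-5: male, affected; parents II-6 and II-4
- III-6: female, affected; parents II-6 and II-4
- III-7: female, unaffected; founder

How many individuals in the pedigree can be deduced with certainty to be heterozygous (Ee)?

3

Obligate heterozygotes: I-2 is unaffected so carries E and passed e to II-1 (ee), so I-2 is Ee; III-1 is unaffected so carries E and received e from II-3 (ee), so III-1 is Ee; III-2 is unaffected so carries E and received e from II-3 (ee), so III-2 is Ee.
Every other individual is either homozygous by phenotype or has at least one consistent homozygous assignment, so the count is 3.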